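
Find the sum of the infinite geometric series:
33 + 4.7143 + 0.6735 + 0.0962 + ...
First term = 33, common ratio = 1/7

For |r| < 1, S = a / (1 - r)
S = 33 / (1 - (1/7))
S = 33 / (6/7)
S = 77/2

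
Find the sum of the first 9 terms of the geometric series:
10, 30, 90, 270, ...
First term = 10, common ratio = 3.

Sₙ = a(1 - rⁿ) / (1 - r)
S_9 = 10(1 - 3^9) / (1 - 3)
S_9 = 10(1 - 19683) / (-2)
S_9 = 98410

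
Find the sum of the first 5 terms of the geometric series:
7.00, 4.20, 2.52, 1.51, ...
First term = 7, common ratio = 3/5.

Sₙ = a(1 - rⁿ) / (1 - r)
S_5 = 7(1 - (3/5)^5) / (1 - (3/5))
S_5 = 7(1 - (243/3125)) / (2/5)
S_5 = 10087/625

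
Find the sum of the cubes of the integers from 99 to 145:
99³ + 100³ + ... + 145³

Use ∑_{k=1}^{n} k³ = [n(n+1)/2]², then subtract the first 98 terms.
∑_{k=1}^{145} k³ = [145×146/2]² = 10585² = 112042225
∑_{k=1}^{98} k³ = [98×99/2]² = 4851² = 23532201
∑_{k=99}^{145} k³ = 112042225 - 23532201 = 88510024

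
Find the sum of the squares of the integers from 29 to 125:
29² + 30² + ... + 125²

Use ∑_{k=1}^{n} k² = n(n+1)(2n+1)/6, then subtract the first 28 terms.
∑_{k=1}^{125} k² = 125×126×251/6 = 658875
∑_{k=1}^{28} k² = 28×29×57/6 = 7714
∑_{k=29}^{125} k² = 658875 - 7714 = 651161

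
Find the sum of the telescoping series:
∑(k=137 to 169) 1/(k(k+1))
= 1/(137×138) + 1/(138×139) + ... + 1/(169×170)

Partial fractions: 1/(k(k+1)) = 1/k - 1/(k+1)
The series telescopes:
= (1/137 - 1/138) + (1/138 - 1/139) + ... + (1/169 - 1/170)
= 1/137 - 1/170
= 33/23290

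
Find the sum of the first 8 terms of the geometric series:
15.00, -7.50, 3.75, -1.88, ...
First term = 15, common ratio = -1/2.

Sₙ = a(1 - rⁿ) / (1 - r)
S_8 = 15(1 - (-1/2)^8) / (1 - (-1/2))
S_8 = 15(1 - (1/256)) / (3/2)
S_8 = 1275/128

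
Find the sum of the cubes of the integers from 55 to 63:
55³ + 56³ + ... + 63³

Use ∑_{k=1}^{n} k³ = [n(n+1)/2]², then subtract the first 54 terms.
∑_{k=1}^{63} k³ = [63×64/2]² = 2016² = 4064256
∑_{k=1}^{54} k³ = [54×55/2]² = 1485² = 2205225
∑_{k=55}^{63} k³ = 4064256 - 2205225 = 1859031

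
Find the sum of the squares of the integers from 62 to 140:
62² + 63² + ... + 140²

Use ∑_{k=1}^{n} k² = n(n+1)(2n+1)/6, then subtract the first 61 terms.
∑_{k=1}^{140} k² = 140×141×281/6 = 924490
∑_{k=1}^{61} k² = 61×62×123/6 = 77531
∑_{k=62}^{140} k² = 924490 - 77531 = 846959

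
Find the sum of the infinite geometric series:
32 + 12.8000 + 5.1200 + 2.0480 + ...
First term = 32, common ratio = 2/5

For |r| < 1, S = a / (1 - r)
S = 32 / (1 - (2/5))
S = 32 / (3/5)
S = 160/3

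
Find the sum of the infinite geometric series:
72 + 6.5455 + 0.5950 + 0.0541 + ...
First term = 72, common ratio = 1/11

For |r| < 1, S = a / (1 - r)
S = 72 / (1 - (1/11))
S = 72 / (10/11)
S = 396/5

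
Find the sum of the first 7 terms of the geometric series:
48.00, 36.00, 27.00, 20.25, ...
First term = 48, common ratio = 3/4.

Sₙ = a(1 - rⁿ) / (1 - r)
S_7 = 48(1 - (3/4)^7) / (1 - (3/4))
S_7 = 48(1 - (2187/16384)) / (1/4)
S_7 = 42591/256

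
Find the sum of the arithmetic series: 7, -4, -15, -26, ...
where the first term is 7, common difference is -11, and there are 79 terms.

Sₙ = n/2 × (first + last)
Last term = a + (n-1)d = 7 + (79-1)×(-11) = -851
S_79 = 79/2 × (7 + (-851))
S_79 = 79/2 × (-844) = -33338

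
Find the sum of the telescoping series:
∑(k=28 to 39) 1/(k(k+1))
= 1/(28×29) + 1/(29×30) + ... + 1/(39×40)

Partial fractions: 1/(k(k+1)) = 1/k - 1/(k+1)
The series telescopes:
= (1/28 - 1/29) + (1/29 - 1/30) + ... + (1/39 - 1/40)
= 1/28 - 1/40
= 3/280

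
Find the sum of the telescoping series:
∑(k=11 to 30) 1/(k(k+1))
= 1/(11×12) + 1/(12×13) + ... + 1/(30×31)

Partial fractions: 1/(k(k+1)) = 1/k - 1/(k+1)
The series telescopes:
= (1/11 - 1/12) + (1/12 - 1/13) + ... + (1/30 - 1/31)
= 1/11 - 1/31
= 20/341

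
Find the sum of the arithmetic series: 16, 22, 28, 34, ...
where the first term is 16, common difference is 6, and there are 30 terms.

Sₙ = n/2 × (first + last)
Last term = a + (n-1)d = 16 + (30-1)×6 = 190
S_30 = 30/2 × (16 + 190)
S_30 = 30/2 × 206 = 3090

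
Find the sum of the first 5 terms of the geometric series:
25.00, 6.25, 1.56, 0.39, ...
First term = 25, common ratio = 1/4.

Sₙ = a(1 - rⁿ) / (1 - r)
S_5 = 25(1 - (1/4)^5) / (1 - (1/4))
S_5 = 25(1 - (1/1024)) / (3/4)
S_5 = 8525/256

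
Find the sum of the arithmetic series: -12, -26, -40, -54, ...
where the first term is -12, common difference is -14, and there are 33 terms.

Sₙ = n/2 × (first + last)
Last term = a + (n-1)d = -12 + (33-1)×(-14) = -460
S_33 = 33/2 × (-12 + (-460))
S_33 = 33/2 × (-472) = -7788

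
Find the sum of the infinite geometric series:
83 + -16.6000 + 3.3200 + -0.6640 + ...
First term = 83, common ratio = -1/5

For |r| < 1, S = a / (1 - r)
S = 83 / (1 - (-1/5))
S = 83 / (6/5)
S = 415/6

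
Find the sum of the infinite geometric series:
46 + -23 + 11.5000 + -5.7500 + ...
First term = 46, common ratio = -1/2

For |r| < 1, S = a / (1 - r)
S = 46 / (1 - (-1/2))
S = 46 / (3/2)
S = 92/3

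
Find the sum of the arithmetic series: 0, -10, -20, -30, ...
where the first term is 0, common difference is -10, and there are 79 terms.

Sₙ = n/2 × (first + last)
Last term = a + (n-1)d = 0 + (79-1)×(-10) = -780
S_79 = 79/2 × (0 + (-780))
S_79 = 79/2 × (-780) = -30810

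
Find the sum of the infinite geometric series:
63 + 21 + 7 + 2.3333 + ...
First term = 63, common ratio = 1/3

For |r| < 1, S = a / (1 - r)
S = 63 / (1 - (1/3))
S = 63 / (2/3)
S = 189/2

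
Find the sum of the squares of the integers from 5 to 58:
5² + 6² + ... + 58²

Use ∑_{k=1}^{n} k² = n(n+1)(2n+1)/6, then subtract the first 4 terms.
∑_{k=1}^{58} k² = 58×59×117/6 = 66729
∑_{k=1}^{4} k² = 4×5×9/6 = 30
∑_{k=5}^{58} k² = 66729 - 30 = 66699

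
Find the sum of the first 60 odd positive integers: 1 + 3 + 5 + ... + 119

Sum of first n odd numbers = n²
= 60²
= 3600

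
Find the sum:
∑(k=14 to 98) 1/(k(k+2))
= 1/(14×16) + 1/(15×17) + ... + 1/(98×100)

Partial fractions: 1/(k(k+2)) = (1/2)[1/k - 1/(k+2)]
Telescoping leaves the first two and last two terms:
= (1/2)[1/14 + 1/15 - 1/99 - 1/100]
= 8177/138600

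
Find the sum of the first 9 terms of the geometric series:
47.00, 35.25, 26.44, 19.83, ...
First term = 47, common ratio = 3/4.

Sₙ = a(1 - rⁿ) / (1 - r)
S_9 = 47(1 - (3/4)^9) / (1 - (3/4))
S_9 = 47(1 - (19683/262144)) / (1/4)
S_9 = 11395667/65536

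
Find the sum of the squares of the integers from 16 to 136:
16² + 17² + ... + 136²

Use ∑_{k=1}^{n} k² = n(n+1)(2n+1)/6, then subtract the first 15 terms.
∑_{k=1}^{136} k² = 136×137×273/6 = 847756
∑_{k=1}^{15} k² = 15×16×31/6 = 1240
∑_{k=16}^{136} k² = 847756 - 1240 = 846516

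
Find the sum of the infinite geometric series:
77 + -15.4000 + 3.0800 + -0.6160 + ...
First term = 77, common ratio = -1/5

For |r| < 1, S = a / (1 - r)
S = 77 / (1 - (-1/5))
S = 77 / (6/5)
S = 385/6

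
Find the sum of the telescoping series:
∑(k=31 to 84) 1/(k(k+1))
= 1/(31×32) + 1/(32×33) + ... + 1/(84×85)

Partial fractions: 1/(k(k+1)) = 1/k - 1/(k+1)
The series telescopes:
= (1/31 - 1/32) + (1/32 - 1/33) + ... + (1/84 - 1/85)
= 1/31 - 1/85
= 54/2635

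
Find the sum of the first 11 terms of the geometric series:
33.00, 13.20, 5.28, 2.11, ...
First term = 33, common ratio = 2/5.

Sₙ = a(1 - rⁿ) / (1 - r)
S_11 = 33(1 - (2/5)^11) / (1 - (2/5))
S_11 = 33(1 - (2048/48828125)) / (3/5)
S_11 = 537086847/9765625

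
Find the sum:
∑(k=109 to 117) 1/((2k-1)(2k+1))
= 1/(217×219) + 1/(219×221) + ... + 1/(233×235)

Partial fractions: 1/((2k-1)(2k+1)) = (1/2)[1/(2k-1) - 1/(2k+1)]
The series telescopes:
= (1/2)[1/217 - 1/235]
= 9/50995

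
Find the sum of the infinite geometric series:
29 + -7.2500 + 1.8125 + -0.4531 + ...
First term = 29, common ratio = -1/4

For |r| < 1, S = a / (1 - r)
S = 29 / (1 - (-1/4))
S = 29 / (5/4)
S = 116/5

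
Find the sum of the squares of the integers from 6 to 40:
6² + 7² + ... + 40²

Use ∑_{k=1}^{n} k² = n(n+1)(2n+1)/6, then subtract the first 5 terms.
∑_{k=1}^{40} k² = 40×41×81/6 = 22140
∑_{k=1}^{5} k² = 5×6×11/6 = 55
∑_{k=6}^{40} k² = 22140 - 55 = 22085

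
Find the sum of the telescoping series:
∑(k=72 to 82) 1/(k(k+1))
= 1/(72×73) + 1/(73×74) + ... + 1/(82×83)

Partial fractions: 1/(k(k+1)) = 1/k - 1/(k+1)
The series telescopes:
= (1/72 - 1/73) + (1/73 - 1/74) + ... + (1/82 - 1/83)
= 1/72 - 1/83
= 11/5976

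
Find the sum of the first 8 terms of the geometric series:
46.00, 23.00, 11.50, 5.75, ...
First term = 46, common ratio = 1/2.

Sₙ = a(1 - rⁿ) / (1 - r)
S_8 = 46(1 - (1/2)^8) / (1 - (1/2))
S_8 = 46(1 - (1/256)) / (1/2)
S_8 = 5865/64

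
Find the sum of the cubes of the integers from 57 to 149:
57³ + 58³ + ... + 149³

Use ∑_{k=1}^{n} k³ = [n(n+1)/2]², then subtract the first 56 terms.
∑_{k=1}^{149} k³ = [149×150/2]² = 11175² = 124880625
∑_{k=1}^{56} k³ = [56×57/2]² = 1596² = 2547216
∑_{k=57}^{149} k³ = 124880625 - 2547216 = 122333409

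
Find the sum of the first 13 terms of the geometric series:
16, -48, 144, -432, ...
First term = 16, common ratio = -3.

Sₙ = a(1 - rⁿ) / (1 - r)
S_13 = 16(1 - (-3)^13) / (1 - (-3))
S_13 = 16(1 - (-1594323)) / (4)
S_13 = 6377296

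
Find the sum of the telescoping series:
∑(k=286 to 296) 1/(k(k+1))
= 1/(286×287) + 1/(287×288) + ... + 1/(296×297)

Partial fractions: 1/(k(k+1)) = 1/k - 1/(k+1)
The series telescopes:
= (1/286 - 1/287) + (1/287 - 1/288) + ... + (1/296 - 1/297)
= 1/286 - 1/297
= 1/7722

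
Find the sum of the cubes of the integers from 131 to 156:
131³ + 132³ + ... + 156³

Use ∑_{k=1}^{n} k³ = [n(n+1)/2]², then subtract the first 130 terms.
∑_{k=1}^{156} k³ = [156×157/2]² = 12246² = 149964516
∑_{k=1}^{130} k³ = [130×131/2]² = 8515² = 72505225
∑_{k=131}^{156} k³ = 149964516 - 72505225 = 77459291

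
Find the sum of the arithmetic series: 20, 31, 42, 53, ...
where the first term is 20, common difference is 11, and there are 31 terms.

Sₙ = n/2 × (first + last)
Last term = a + (n-1)d = 20 + (31-1)×11 = 350
S_31 = 31/2 × (20 + 350)
S_31 = 31/2 × 370 = 5735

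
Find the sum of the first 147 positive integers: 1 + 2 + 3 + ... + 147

Formula: ∑k = n(n+1)/2
= 147×148/2
= 21756/2
= 10878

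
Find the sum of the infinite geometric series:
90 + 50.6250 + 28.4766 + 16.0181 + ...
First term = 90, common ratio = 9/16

For |r| < 1, S = a / (1 - r)
S = 90 / (1 - (9/16))
S = 90 / (7/16)
S = 1440/7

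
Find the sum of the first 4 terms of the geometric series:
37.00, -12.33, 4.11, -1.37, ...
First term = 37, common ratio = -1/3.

Sₙ = a(1 - rⁿ) / (1 - r)
S_4 = 37(1 - (-1/3)^4) / (1 - (-1/3))
S_4 = 37(1 - (1/81)) / (4/3)
S_4 = 740/27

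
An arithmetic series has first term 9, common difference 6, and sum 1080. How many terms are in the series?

Using S = n/2 × [2a + (n-1)d]
1080 = n/2 × [2(9) + (n-1)(6)]
1080 = n/2 × [18 + 6n - 6]
2160 = n × [12 + 6n]
6n² + (12)n - 2160 = 0
Discriminant: Δ = (12)² - 4(6)(-2160) = 144 + 51840 = 51984
√Δ = 228
n = [-(12) + √Δ] / (2·6) = (-12 + 228) / 12 = 216 / 12 = 18
(The negative root is discarded since n must be a positive integer.)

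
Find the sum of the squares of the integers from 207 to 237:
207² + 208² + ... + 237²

Use ∑_{k=1}^{n} k² = n(n+1)(2n+1)/6, then subtract the first 206 terms.
∑_{k=1}^{237} k² = 237×238×475/6 = 4465475
∑_{k=1}^{206} k² = 206×207×413/6 = 2935191
∑_{k=207}^{237} k² = 4465475 - 2935191 = 1530284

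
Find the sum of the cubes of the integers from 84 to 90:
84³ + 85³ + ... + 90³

Use ∑_{k=1}^{n} k³ = [n(n+1)/2]², then subtract the first 83 terms.
∑_{k=1}^{90} k³ = [90×91/2]² = 4095² = 16769025
∑_{k=1}^{83} k³ = [83×84/2]² = 3486² = 12152196
∑_{k=84}^{90} k³ = 16769025 - 12152196 = 4616829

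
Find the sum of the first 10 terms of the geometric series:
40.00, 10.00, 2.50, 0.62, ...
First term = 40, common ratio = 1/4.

Sₙ = a(1 - rⁿ) / (1 - r)
S_10 = 40(1 - (1/4)^10) / (1 - (1/4))
S_10 = 40(1 - (1/1048576)) / (3/4)
S_10 = 1747625/32768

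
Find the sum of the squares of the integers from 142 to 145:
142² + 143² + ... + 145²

Use ∑_{k=1}^{n} k² = n(n+1)(2n+1)/6, then subtract the first 141 terms.
∑_{k=1}^{145} k² = 145×146×291/6 = 1026745
∑_{k=1}^{141} k² = 141×142×283/6 = 944371
∑_{k=142}^{145} k² = 1026745 - 944371 = 82374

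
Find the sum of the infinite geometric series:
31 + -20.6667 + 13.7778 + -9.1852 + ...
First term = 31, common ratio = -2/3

For |r| < 1, S = a / (1 - r)
S = 31 / (1 - (-2/3))
S = 31 / (5/3)
S = 93/5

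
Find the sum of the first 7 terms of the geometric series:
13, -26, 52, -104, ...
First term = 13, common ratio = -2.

Sₙ = a(1 - rⁿ) / (1 - r)
S_7 = 13(1 - (-2)^7) / (1 - (-2))
S_7 = 13(1 - (-128)) / (3)
S_7 = 559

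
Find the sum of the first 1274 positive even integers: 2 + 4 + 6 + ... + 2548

Sum of first n even numbers = n(n+1)
= 1274×1275
= 1624350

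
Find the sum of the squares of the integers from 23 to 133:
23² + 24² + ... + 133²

Use ∑_{k=1}^{n} k² = n(n+1)(2n+1)/6, then subtract the first 22 terms.
∑_{k=1}^{133} k² = 133×134×267/6 = 793079
∑_{k=1}^{22} k² = 22×23×45/6 = 3795
∑_{k=23}^{133} k² = 793079 - 3795 = 789284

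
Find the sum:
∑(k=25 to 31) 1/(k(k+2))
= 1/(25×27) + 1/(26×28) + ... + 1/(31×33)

Partial fractions: 1/(k(k+2)) = (1/2)[1/k - 1/(k+2)]
Telescoping leaves the first two and last two terms:
= (1/2)[1/25 + 1/26 - 1/32 - 1/33]
= 5803/686400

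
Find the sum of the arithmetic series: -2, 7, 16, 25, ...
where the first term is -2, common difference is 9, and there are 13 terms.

Sₙ = n/2 × (first + last)
Last term = a + (n-1)d = -2 + (13-1)×9 = 106
S_13 = 13/2 × (-2 + 106)
S_13 = 13/2 × 104 = 676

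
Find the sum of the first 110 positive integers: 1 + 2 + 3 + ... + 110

Formula: ∑k = n(n+1)/2
= 110×111/2
= 12210/2
= 6105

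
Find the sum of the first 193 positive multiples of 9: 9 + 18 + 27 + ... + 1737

Factor out 9: = 9(1 + 2 + ... + 193) = 9 × n(n+1)/2
= 9 × 193×194/2
= 9 × 18721
= 168489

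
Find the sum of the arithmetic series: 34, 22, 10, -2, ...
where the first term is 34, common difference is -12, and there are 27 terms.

Sₙ = n/2 × (first + last)
Last term = a + (n-1)d = 34 + (27-1)×(-12) = -278
S_27 = 27/2 × (34 + (-278))
S_27 = 27/2 × (-244) = -3294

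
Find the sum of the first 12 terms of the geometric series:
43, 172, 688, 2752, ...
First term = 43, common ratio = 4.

Sₙ = a(1 - rⁿ) / (1 - r)
S_12 = 43(1 - 4^12) / (1 - 4)
S_12 = 43(1 - 16777216) / (-3)
S_12 = 240473415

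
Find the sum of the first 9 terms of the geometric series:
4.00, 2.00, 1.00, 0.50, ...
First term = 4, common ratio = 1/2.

Sₙ = a(1 - rⁿ) / (1 - r)
S_9 = 4(1 - (1/2)^9) / (1 - (1/2))
S_9 = 4(1 - (1/512)) / (1/2)
S_9 = 511/64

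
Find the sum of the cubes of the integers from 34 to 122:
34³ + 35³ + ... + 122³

Use ∑_{k=1}^{n} k³ = [n(n+1)/2]², then subtract the first 33 terms.
∑_{k=1}^{122} k³ = [122×123/2]² = 7503² = 56295009
∑_{k=1}^{33} k³ = [33×34/2]² = 561² = 314721
∑_{k=34}^{122} k³ = 56295009 - 314721 = 55980288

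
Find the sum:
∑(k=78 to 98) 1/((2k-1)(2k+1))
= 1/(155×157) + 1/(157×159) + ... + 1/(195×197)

Partial fractions: 1/((2k-1)(2k+1)) = (1/2)[1/(2k-1) - 1/(2k+1)]
The series telescopes:
= (1/2)[1/155 - 1/197]
= 21/30535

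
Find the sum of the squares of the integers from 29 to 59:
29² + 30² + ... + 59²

Use ∑_{k=1}^{n} k² = n(n+1)(2n+1)/6, then subtract the first 28 terms.
∑_{k=1}^{59} k² = 59×60×119/6 = 70210
∑_{k=1}^{28} k² = 28×29×57/6 = 7714
∑_{k=29}^{59} k² = 70210 - 7714 = 62496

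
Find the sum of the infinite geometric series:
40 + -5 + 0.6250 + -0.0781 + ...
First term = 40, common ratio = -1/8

For |r| < 1, S = a / (1 - r)
S = 40 / (1 - (-1/8))
S = 40 / (9/8)
S = 320/9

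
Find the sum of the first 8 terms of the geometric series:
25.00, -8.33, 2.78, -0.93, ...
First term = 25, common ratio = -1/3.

Sₙ = a(1 - rⁿ) / (1 - r)
S_8 = 25(1 - (-1/3)^8) / (1 - (-1/3))
S_8 = 25(1 - (1/6561)) / (4/3)
S_8 = 41000/2187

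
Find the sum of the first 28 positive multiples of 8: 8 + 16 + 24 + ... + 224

Factor out 8: = 8(1 + 2 + ... + 28) = 8 × n(n+1)/2
= 8 × 28×29/2
= 8 × 406
= 3248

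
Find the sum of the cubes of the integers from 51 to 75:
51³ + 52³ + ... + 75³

Use ∑_{k=1}^{n} k³ = [n(n+1)/2]², then subtract the first 50 terms.
∑_{k=1}^{75} k³ = [75×76/2]² = 2850² = 8122500
∑_{k=1}^{50} k³ = [50×51/2]² = 1275² = 1625625
∑_{k=51}^{75} k³ = 8122500 - 1625625 = 6496875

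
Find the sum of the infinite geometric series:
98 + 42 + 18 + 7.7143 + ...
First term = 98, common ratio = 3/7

For |r| < 1, S = a / (1 - r)
S = 98 / (1 - (3/7))
S = 98 / (4/7)
S = 343/2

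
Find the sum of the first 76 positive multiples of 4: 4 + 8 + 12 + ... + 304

Factor out 4: = 4(1 + 2 + ... + 76) = 4 × n(n+1)/2
= 4 × 76×77/2
= 4 × 2926
= 11704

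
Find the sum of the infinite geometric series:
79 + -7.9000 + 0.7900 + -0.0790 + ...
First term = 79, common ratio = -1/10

For |r| < 1, S = a / (1 - r)
S = 79 / (1 - (-1/10))
S = 79 / (11/10)
S = 790/11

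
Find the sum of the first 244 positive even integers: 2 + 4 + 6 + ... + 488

Sum of first n even numbers = n(n+1)
= 244×245
= 59780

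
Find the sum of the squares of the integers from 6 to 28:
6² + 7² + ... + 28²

Use ∑_{k=1}^{n} k² = n(n+1)(2n+1)/6, then subtract the first 5 terms.
∑_{k=1}^{28} k² = 28×29×57/6 = 7714
∑_{k=1}^{5} k² = 5×6×11/6 = 55
∑_{k=6}^{28} k² = 7714 - 55 = 7659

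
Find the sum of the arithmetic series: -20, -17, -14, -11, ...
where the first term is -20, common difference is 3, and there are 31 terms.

Sₙ = n/2 × (first + last)
Last term = a + (n-1)d = -20 + (31-1)×3 = 70
S_31 = 31/2 × (-20 + 70)
S_31 = 31/2 × 50 = 775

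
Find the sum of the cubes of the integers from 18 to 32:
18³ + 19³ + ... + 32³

Use ∑_{k=1}^{n} k³ = [n(n+1)/2]², then subtract the first 17 terms.
∑_{k=1}^{32} k³ = [32×33/2]² = 528² = 278784
∑_{k=1}^{17} k³ = [17×18/2]² = 153² = 23409
∑_{k=18}^{32} k³ = 278784 - 23409 = 255375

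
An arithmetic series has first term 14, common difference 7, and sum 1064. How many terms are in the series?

Using S = n/2 × [2a + (n-1)d]
1064 = n/2 × [2(14) + (n-1)(7)]
1064 = n/2 × [28 + 7n - 7]
2128 = n × [21 + 7n]
7n² + (21)n - 2128 = 0
Discriminant: Δ = (21)² - 4(7)(-2128) = 441 + 59584 = 60025
√Δ = 245
n = [-(21) + √Δ] / (2·7) = (-21 + 245) / 14 = 224 / 14 = 16
(The negative root is discarded since n must be a positive integer.)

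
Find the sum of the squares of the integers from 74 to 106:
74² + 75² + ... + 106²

Use ∑_{k=1}^{n} k² = n(n+1)(2n+1)/6, then subtract the first 73 terms.
∑_{k=1}^{106} k² = 106×107×213/6 = 402641
∑_{k=1}^{73} k² = 73×74×147/6 = 132349
∑_{k=74}^{106} k² = 402641 - 132349 = 270292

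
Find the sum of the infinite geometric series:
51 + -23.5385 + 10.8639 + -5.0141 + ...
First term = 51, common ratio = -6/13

For |r| < 1, S = a / (1 - r)
S = 51 / (1 - (-6/13))
S = 51 / (19/13)
S = 663/19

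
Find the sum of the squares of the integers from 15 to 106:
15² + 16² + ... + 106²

Use ∑_{k=1}^{n} k² = n(n+1)(2n+1)/6, then subtract the first 14 terms.
∑_{k=1}^{106} k² = 106×107×213/6 = 402641
∑_{k=1}^{14} k² = 14×15×29/6 = 1015
∑_{k=15}^{106} k² = 402641 - 1015 = 401626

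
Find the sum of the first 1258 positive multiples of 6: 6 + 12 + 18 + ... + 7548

Factor out 6: = 6(1 + 2 + ... + 1258) = 6 × n(n+1)/2
= 6 × 1258×1259/2
= 6 × 791911
= 4751466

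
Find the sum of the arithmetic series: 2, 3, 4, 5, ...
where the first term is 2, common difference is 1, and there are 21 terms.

Sₙ = n/2 × (first + last)
Last term = a + (n-1)d = 2 + (21-1)×1 = 22
S_21 = 21/2 × (2 + 22)
S_21 = 21/2 × 24 = 252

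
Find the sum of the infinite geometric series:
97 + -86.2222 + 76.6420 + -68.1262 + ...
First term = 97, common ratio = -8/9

For |r| < 1, S = a / (1 - r)
S = 97 / (1 - (-8/9))
S = 97 / (17/9)
S = 873/17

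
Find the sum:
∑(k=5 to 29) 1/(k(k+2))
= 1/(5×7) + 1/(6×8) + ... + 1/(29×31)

Partial fractions: 1/(k(k+2)) = (1/2)[1/k - 1/(k+2)]
Telescoping leaves the first two and last two terms:
= (1/2)[1/5 + 1/6 - 1/30 - 1/31]
= 14/93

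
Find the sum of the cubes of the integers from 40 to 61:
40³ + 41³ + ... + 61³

Use ∑_{k=1}^{n} k³ = [n(n+1)/2]², then subtract the first 39 terms.
∑_{k=1}^{61} k³ = [61×62/2]² = 1891² = 3575881
∑_{k=1}^{39} k³ = [39×40/2]² = 780² = 608400
∑_{k=40}^{61} k³ = 3575881 - 608400 = 2967481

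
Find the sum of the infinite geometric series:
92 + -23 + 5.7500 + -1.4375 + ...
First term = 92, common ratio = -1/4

For |r| < 1, S = a / (1 - r)
S = 92 / (1 - (-1/4))
S = 92 / (5/4)
S = 368/5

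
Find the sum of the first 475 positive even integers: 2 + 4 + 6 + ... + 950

Sum of first n even numbers = n(n+1)
= 475×476
= 226100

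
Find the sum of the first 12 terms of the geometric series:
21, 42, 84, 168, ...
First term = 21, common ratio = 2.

Sₙ = a(1 - rⁿ) / (1 - r)
S_12 = 21(1 - 2^12) / (1 - 2)
S_12 = 21(1 - 4096) / (-1)
S_12 = 85995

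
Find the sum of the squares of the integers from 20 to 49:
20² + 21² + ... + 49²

Use ∑_{k=1}^{n} k² = n(n+1)(2n+1)/6, then subtract the first 19 terms.
∑_{k=1}^{49} k² = 49×50×99/6 = 40425
∑_{k=1}^{19} k² = 19×20×39/6 = 2470
∑_{k=20}^{49} k² = 40425 - 2470 = 37955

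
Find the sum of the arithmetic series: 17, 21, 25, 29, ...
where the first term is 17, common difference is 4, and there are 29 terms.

Sₙ = n/2 × (first + last)
Last term = a + (n-1)d = 17 + (29-1)×4 = 129
S_29 = 29/2 × (17 + 129)
S_29 = 29/2 × 146 = 2117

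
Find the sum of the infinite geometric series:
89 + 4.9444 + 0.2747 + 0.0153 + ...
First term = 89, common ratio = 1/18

For |r| < 1, S = a / (1 - r)
S = 89 / (1 - (1/18))
S = 89 / (17/18)
S = 1602/17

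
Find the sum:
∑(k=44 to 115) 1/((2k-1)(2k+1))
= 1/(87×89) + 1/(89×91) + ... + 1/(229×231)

Partial fractions: 1/((2k-1)(2k+1)) = (1/2)[1/(2k-1) - 1/(2k+1)]
The series telescopes:
= (1/2)[1/87 - 1/231]
= 8/2233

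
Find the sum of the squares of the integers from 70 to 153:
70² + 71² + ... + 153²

Use ∑_{k=1}^{n} k² = n(n+1)(2n+1)/6, then subtract the first 69 terms.
∑_{k=1}^{153} k² = 153×154×307/6 = 1205589
∑_{k=1}^{69} k² = 69×70×139/6 = 111895
∑_{k=70}^{153} k² = 1205589 - 111895 = 1093694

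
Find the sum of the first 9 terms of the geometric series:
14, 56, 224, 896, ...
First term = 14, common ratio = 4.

Sₙ = a(1 - rⁿ) / (1 - r)
S_9 = 14(1 - 4^9) / (1 - 4)
S_9 = 14(1 - 262144) / (-3)
S_9 = 1223334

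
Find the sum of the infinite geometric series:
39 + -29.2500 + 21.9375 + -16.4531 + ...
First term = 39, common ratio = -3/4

For |r| < 1, S = a / (1 - r)
S = 39 / (1 - (-3/4))
S = 39 / (7/4)
S = 156/7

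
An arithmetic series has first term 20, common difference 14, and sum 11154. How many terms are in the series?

Using S = n/2 × [2a + (n-1)d]
11154 = n/2 × [2(20) + (n-1)(14)]
11154 = n/2 × [40 + 14n - 14]
22308 = n × [26 + 14n]
14n² + (26)n - 22308 = 0
Discriminant: Δ = (26)² - 4(14)(-22308) = 676 + 1249248 = 1249924
√Δ = 1118
n = [-(26) + √Δ] / (2·14) = (-26 + 1118) / 28 = 1092 / 28 = 39
(The negative root is discarded since n must be a positive integer.)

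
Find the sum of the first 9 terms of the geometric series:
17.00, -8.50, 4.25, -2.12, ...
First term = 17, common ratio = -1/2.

Sₙ = a(1 - rⁿ) / (1 - r)
S_9 = 17(1 - (-1/2)^9) / (1 - (-1/2))
S_9 = 17(1 - (-1/512)) / (3/2)
S_9 = 2907/256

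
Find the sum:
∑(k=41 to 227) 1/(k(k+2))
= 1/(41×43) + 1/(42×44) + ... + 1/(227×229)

Partial fractions: 1/(k(k+2)) = (1/2)[1/k - 1/(k+2)]
Telescoping leaves the first two and last two terms:
= (1/2)[1/41 + 1/42 - 1/228 - 1/229]
= 591107/29969688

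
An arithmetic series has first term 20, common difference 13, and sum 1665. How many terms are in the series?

Using S = n/2 × [2a + (n-1)d]
1665 = n/2 × [2(20) + (n-1)(13)]
1665 = n/2 × [40 + 13n - 13]
3330 = n × [27 + 13n]
13n² + (27)n - 3330 = 0
Discriminant: Δ = (27)² - 4(13)(-3330) = 729 + 173160 = 173889
√Δ = 417
n = [-(27) + √Δ] / (2·13) = (-27 + 417) / 26 = 390 / 26 = 15
(The negative root is discarded since n must be a positive integer.)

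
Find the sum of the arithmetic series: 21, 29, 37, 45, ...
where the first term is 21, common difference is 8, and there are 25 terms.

Sₙ = n/2 × (first + last)
Last term = a + (n-1)d = 21 + (25-1)×8 = 213
S_25 = 25/2 × (21 + 213)
S_25 = 25/2 × 234 = 2925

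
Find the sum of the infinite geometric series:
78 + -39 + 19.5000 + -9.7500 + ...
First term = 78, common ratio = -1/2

For |r| < 1, S = a / (1 - r)
S = 78 / (1 - (-1/2))
S = 78 / (3/2)
S = 52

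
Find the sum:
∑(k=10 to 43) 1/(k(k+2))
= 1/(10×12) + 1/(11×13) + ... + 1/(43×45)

Partial fractions: 1/(k(k+2)) = (1/2)[1/k - 1/(k+2)]
Telescoping leaves the first two and last two terms:
= (1/2)[1/10 + 1/11 - 1/44 - 1/45]
= 289/3960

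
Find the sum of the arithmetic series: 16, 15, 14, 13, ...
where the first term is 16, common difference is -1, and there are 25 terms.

Sₙ = n/2 × (first + last)
Last term = a + (n-1)d = 16 + (25-1)×(-1) = -8
S_25 = 25/2 × (16 + (-8))
S_25 = 25/2 × 8 = 100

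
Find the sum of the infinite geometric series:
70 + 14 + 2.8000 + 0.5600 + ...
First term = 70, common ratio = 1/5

For |r| < 1, S = a / (1 - r)
S = 70 / (1 - (1/5))
S = 70 / (4/5)
S = 175/2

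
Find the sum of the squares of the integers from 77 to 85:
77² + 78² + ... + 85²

Use ∑_{k=1}^{n} k² = n(n+1)(2n+1)/6, then subtract the first 76 terms.
∑_{k=1}^{85} k² = 85×86×171/6 = 208335
∑_{k=1}^{76} k² = 76×77×153/6 = 149226
∑_{k=77}^{85} k² = 208335 - 149226 = 59109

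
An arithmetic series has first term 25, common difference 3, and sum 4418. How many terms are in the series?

Using S = n/2 × [2a + (n-1)d]
4418 = n/2 × [2(25) + (n-1)(3)]
4418 = n/2 × [50 + 3n - 3]
8836 = n × [47 + 3n]
3n² + (47)n - 8836 = 0
Discriminant: Δ = (47)² - 4(3)(-8836) = 2209 + 106032 = 108241
√Δ = 329
n = [-(47) + √Δ] / (2·3) = (-47 + 329) / 6 = 282 / 6 = 47
(The negative root is discarded since n must be a positive integer.)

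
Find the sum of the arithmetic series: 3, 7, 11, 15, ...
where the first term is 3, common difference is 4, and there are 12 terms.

Sₙ = n/2 × (first + last)
Last term = a + (n-1)d = 3 + (12-1)×4 = 47
S_12 = 12/2 × (3 + 47)
S_12 = 12/2 × 50 = 300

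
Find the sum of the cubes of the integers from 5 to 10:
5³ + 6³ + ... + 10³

Use ∑_{k=1}^{n} k³ = [n(n+1)/2]², then subtract the first 4 terms.
∑_{k=1}^{10} k³ = [10×11/2]² = 55² = 3025
∑_{k=1}^{4} k³ = [4×5/2]² = 10² = 100
∑_{k=5}^{10} k³ = 3025 - 100 = 2925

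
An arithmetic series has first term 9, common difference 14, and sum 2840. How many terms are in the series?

Using S = n/2 × [2a + (n-1)d]
2840 = n/2 × [2(9) + (n-1)(14)]
2840 = n/2 × [18 + 14n - 14]
5680 = n × [4 + 14n]
14n² + (4)n - 5680 = 0
Discriminant: Δ = (4)² - 4(14)(-5680) = 16 + 318080 = 318096
√Δ = 564
n = [-(4) + √Δ] / (2·14) = (-4 + 564) / 28 = 560 / 28 = 20
(The negative root is discarded since n must be a positive integer.)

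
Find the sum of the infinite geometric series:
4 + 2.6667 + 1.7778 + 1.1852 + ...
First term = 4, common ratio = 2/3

For |r| < 1, S = a / (1 - r)
S = 4 / (1 - (2/3))
S = 4 / (1/3)
S = 12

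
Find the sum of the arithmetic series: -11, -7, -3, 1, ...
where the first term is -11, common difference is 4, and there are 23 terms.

Sₙ = n/2 × (first + last)
Last term = a + (n-1)d = -11 + (23-1)×4 = 77
S_23 = 23/2 × (-11 + 77)
S_23 = 23/2 × 66 = 759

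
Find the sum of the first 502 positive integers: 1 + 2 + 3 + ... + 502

Formula: ∑k = n(n+1)/2
= 502×503/2
= 252506/2
= 126253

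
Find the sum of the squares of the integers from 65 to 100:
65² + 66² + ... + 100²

Use ∑_{k=1}^{n} k² = n(n+1)(2n+1)/6, then subtract the first 64 terms.
∑_{k=1}^{100} k² = 100×101×201/6 = 338350
∑_{k=1}^{64} k² = 64×65×129/6 = 89440
∑_{k=65}^{100} k² = 338350 - 89440 = 248910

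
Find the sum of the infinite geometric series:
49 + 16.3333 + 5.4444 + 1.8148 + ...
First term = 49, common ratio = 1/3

For |r| < 1, S = a / (1 - r)
S = 49 / (1 - (1/3))
S = 49 / (2/3)
S = 147/2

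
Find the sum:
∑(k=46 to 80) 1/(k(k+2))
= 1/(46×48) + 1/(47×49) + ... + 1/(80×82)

Partial fractions: 1/(k(k+2)) = (1/2)[1/k - 1/(k+2)]
Telescoping leaves the first two and last two terms:
= (1/2)[1/46 + 1/47 - 1/81 - 1/82]
= 66325/7180002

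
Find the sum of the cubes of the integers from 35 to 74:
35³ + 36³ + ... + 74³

Use ∑_{k=1}^{n} k³ = [n(n+1)/2]², then subtract the first 34 terms.
∑_{k=1}^{74} k³ = [74×75/2]² = 2775² = 7700625
∑_{k=1}^{34} k³ = [34×35/2]² = 595² = 354025
∑_{k=35}^{74} k³ = 7700625 - 354025 = 7346600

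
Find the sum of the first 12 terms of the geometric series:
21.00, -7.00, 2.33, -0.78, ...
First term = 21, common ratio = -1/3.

Sₙ = a(1 - rⁿ) / (1 - r)
S_12 = 21(1 - (-1/3)^12) / (1 - (-1/3))
S_12 = 21(1 - (1/531441)) / (4/3)
S_12 = 930020/59049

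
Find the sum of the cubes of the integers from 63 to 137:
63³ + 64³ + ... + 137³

Use ∑_{k=1}^{n} k³ = [n(n+1)/2]², then subtract the first 62 terms.
∑_{k=1}^{137} k³ = [137×138/2]² = 9453² = 89359209
∑_{k=1}^{62} k³ = [62×63/2]² = 1953² = 3814209
∑_{k=63}^{137} k³ = 89359209 - 3814209 = 85545000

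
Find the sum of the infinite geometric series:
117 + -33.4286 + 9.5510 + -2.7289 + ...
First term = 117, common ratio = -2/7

For |r| < 1, S = a / (1 - r)
S = 117 / (1 - (-2/7))
S = 117 / (9/7)
S = 91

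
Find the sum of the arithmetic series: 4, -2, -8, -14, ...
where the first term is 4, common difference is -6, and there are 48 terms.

Sₙ = n/2 × (first + last)
Last term = a + (n-1)d = 4 + (48-1)×(-6) = -278
S_48 = 48/2 × (4 + (-278))
S_48 = 48/2 × (-274) = -6576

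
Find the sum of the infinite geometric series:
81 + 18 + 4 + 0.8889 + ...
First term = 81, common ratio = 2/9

For |r| < 1, S = a / (1 - r)
S = 81 / (1 - (2/9))
S = 81 / (7/9)
S = 729/7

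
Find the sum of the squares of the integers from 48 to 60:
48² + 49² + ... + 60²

Use ∑_{k=1}^{n} k² = n(n+1)(2n+1)/6, then subtract the first 47 terms.
∑_{k=1}^{60} k² = 60×61×121/6 = 73810
∑_{k=1}^{47} k² = 47×48×95/6 = 35720
∑_{k=48}^{60} k² = 73810 - 35720 = 38090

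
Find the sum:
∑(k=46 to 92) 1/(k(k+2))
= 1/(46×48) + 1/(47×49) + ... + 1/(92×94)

Partial fractions: 1/(k(k+2)) = (1/2)[1/k - 1/(k+2)]
Telescoping leaves the first two and last two terms:
= (1/2)[1/46 + 1/47 - 1/93 - 1/94]
= 1087/100533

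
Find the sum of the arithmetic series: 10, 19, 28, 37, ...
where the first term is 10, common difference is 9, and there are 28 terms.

Sₙ = n/2 × (first + last)
Last term = a + (n-1)d = 10 + (28-1)×9 = 253
S_28 = 28/2 × (10 + 253)
S_28 = 28/2 × 263 = 3682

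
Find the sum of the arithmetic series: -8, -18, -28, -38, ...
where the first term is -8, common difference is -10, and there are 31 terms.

Sₙ = n/2 × (first + last)
Last term = a + (n-1)d = -8 + (31-1)×(-10) = -308
S_31 = 31/2 × (-8 + (-308))
S_31 = 31/2 × (-316) = -4898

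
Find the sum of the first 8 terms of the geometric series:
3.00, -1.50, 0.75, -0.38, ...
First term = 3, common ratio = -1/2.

Sₙ = a(1 - rⁿ) / (1 - r)
S_8 = 3(1 - (-1/2)^8) / (1 - (-1/2))
S_8 = 3(1 - (1/256)) / (3/2)
S_8 = 255/128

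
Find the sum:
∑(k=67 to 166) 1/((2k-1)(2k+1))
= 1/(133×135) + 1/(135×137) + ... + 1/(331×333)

Partial fractions: 1/((2k-1)(2k+1)) = (1/2)[1/(2k-1) - 1/(2k+1)]
The series telescopes:
= (1/2)[1/133 - 1/333]
= 100/44289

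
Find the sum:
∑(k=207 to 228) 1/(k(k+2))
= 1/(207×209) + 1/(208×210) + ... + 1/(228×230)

Partial fractions: 1/(k(k+2)) = (1/2)[1/k - 1/(k+2)]
Telescoping leaves the first two and last two terms:
= (1/2)[1/207 + 1/208 - 1/229 - 1/230]
= 45551/98598240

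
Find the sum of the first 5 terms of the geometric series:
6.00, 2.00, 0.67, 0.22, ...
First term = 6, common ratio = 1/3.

Sₙ = a(1 - rⁿ) / (1 - r)
S_5 = 6(1 - (1/3)^5) / (1 - (1/3))
S_5 = 6(1 - (1/243)) / (2/3)
S_5 = 242/27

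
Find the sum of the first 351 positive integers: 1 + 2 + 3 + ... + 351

Formula: ∑k = n(n+1)/2
= 351×352/2
= 123552/2
= 61776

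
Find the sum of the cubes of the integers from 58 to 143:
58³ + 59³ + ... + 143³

Use ∑_{k=1}^{n} k³ = [n(n+1)/2]², then subtract the first 57 terms.
∑_{k=1}^{143} k³ = [143×144/2]² = 10296² = 106007616
∑_{k=1}^{57} k³ = [57×58/2]² = 1653² = 2732409
∑_{k=58}^{143} k³ = 106007616 - 2732409 = 103275207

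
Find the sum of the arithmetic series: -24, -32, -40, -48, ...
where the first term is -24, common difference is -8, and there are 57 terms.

Sₙ = n/2 × (first + last)
Last term = a + (n-1)d = -24 + (57-1)×(-8) = -472
S_57 = 57/2 × (-24 + (-472))
S_57 = 57/2 × (-496) = -14136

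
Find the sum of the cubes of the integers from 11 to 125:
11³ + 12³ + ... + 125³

Use ∑_{k=1}^{n} k³ = [n(n+1)/2]², then subtract the first 10 terms.
∑_{k=1}^{125} k³ = [125×126/2]² = 7875² = 62015625
∑_{k=1}^{10} k³ = [10×11/2]² = 55² = 3025
∑_{k=11}^{125} k³ = 62015625 - 3025 = 62012600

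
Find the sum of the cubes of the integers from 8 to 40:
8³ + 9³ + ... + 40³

Use ∑_{k=1}^{n} k³ = [n(n+1)/2]², then subtract the first 7 terms.
∑_{k=1}^{40} k³ = [40×41/2]² = 820² = 672400
∑_{k=1}^{7} k³ = [7×8/2]² = 28² = 784
∑_{k=8}^{40} k³ = 672400 - 784 = 671616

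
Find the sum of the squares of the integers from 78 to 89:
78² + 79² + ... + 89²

Use ∑_{k=1}^{n} k² = n(n+1)(2n+1)/6, then subtract the first 77 terms.
∑_{k=1}^{89} k² = 89×90×179/6 = 238965
∑_{k=1}^{77} k² = 77×78×155/6 = 155155
∑_{k=78}^{89} k² = 238965 - 155155 = 83810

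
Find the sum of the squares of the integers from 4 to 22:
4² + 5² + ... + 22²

Use ∑_{k=1}^{n} k² = n(n+1)(2n+1)/6, then subtract the first 3 terms.
∑_{k=1}^{22} k² = 22×23×45/6 = 3795
∑_{k=1}^{3} k² = 3×4×7/6 = 14
∑_{k=4}^{22} k² = 3795 - 14 = 3781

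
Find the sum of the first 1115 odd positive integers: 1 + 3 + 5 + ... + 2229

Sum of first n odd numbers = n²
= 1115²
= 1243225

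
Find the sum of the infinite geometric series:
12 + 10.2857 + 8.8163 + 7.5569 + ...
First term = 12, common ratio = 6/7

For |r| < 1, S = a / (1 - r)
S = 12 / (1 - (6/7))
S = 12 / (1/7)
S = 84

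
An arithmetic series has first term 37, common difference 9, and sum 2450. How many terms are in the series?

Using S = n/2 × [2a + (n-1)d]
2450 = n/2 × [2(37) + (n-1)(9)]
2450 = n/2 × [74 + 9n - 9]
4900 = n × [65 + 9n]
9n² + (65)n - 4900 = 0
Discriminant: Δ = (65)² - 4(9)(-4900) = 4225 + 176400 = 180625
√Δ = 425
n = [-(65) + √Δ] / (2·9) = (-65 + 425) / 18 = 360 / 18 = 20
(The negative root is discarded since n must be a positive integer.)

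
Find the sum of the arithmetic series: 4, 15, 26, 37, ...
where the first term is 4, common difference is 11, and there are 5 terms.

Sₙ = n/2 × (first + last)
Last term = a + (n-1)d = 4 + (5-1)×11 = 48
S_5 = 5/2 × (4 + 48)
S_5 = 5/2 × 52 = 130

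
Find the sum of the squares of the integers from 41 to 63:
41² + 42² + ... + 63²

Use ∑_{k=1}^{n} k² = n(n+1)(2n+1)/6, then subtract the first 40 terms.
∑_{k=1}^{63} k² = 63×64×127/6 = 85344
∑_{k=1}^{40} k² = 40×41×81/6 = 22140
∑_{k=41}^{63} k² = 85344 - 22140 = 63204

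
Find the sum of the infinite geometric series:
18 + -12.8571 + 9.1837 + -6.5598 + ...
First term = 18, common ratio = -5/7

For |r| < 1, S = a / (1 - r)
S = 18 / (1 - (-5/7))
S = 18 / (12/7)
S = 21/2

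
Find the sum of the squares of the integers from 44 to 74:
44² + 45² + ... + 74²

Use ∑_{k=1}^{n} k² = n(n+1)(2n+1)/6, then subtract the first 43 terms.
∑_{k=1}^{74} k² = 74×75×149/6 = 137825
∑_{k=1}^{43} k² = 43×44×87/6 = 27434
∑_{k=44}^{74} k² = 137825 - 27434 = 110391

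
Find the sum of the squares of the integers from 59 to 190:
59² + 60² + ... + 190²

Use ∑_{k=1}^{n} k² = n(n+1)(2n+1)/6, then subtract the first 58 terms.
∑_{k=1}^{190} k² = 190×191×381/6 = 2304415
∑_{k=1}^{58} k² = 58×59×117/6 = 66729
∑_{k=59}^{190} k² = 2304415 - 66729 = 2237686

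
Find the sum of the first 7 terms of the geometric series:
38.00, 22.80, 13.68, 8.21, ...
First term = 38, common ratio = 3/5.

Sₙ = a(1 - rⁿ) / (1 - r)
S_7 = 38(1 - (3/5)^7) / (1 - (3/5))
S_7 = 38(1 - (2187/78125)) / (2/5)
S_7 = 1442822/15625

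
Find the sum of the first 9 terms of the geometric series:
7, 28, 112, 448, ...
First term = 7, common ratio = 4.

Sₙ = a(1 - rⁿ) / (1 - r)
S_9 = 7(1 - 4^9) / (1 - 4)
S_9 = 7(1 - 262144) / (-3)
S_9 = 611667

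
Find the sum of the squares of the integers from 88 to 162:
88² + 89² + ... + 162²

Use ∑_{k=1}^{n} k² = n(n+1)(2n+1)/6, then subtract the first 87 terms.
∑_{k=1}^{162} k² = 162×163×325/6 = 1430325
∑_{k=1}^{87} k² = 87×88×175/6 = 223300
∑_{k=88}^{162} k² = 1430325 - 223300 = 1207025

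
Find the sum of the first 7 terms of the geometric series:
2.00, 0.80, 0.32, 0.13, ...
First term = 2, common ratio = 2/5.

Sₙ = a(1 - rⁿ) / (1 - r)
S_7 = 2(1 - (2/5)^7) / (1 - (2/5))
S_7 = 2(1 - (128/78125)) / (3/5)
S_7 = 51998/15625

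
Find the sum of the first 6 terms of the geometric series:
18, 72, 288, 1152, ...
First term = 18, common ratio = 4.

Sₙ = a(1 - rⁿ) / (1 - r)
S_6 = 18(1 - 4^6) / (1 - 4)
S_6 = 18(1 - 4096) / (-3)
S_6 = 24570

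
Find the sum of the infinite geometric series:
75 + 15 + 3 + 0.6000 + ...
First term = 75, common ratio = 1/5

For |r| < 1, S = a / (1 - r)
S = 75 / (1 - (1/5))
S = 75 / (4/5)
S = 375/4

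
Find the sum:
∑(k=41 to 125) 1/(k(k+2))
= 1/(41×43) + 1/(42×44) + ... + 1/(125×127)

Partial fractions: 1/(k(k+2)) = (1/2)[1/k - 1/(k+2)]
Telescoping leaves the first two and last two terms:
= (1/2)[1/41 + 1/42 - 1/126 - 1/127]
= 10625/656082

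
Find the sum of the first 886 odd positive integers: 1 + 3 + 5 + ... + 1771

Sum of first n odd numbers = n²
= 886²
= 784996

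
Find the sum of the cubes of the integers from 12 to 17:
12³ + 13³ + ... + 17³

Use ∑_{k=1}^{n} k³ = [n(n+1)/2]², then subtract the first 11 terms.
∑_{k=1}^{17} k³ = [17×18/2]² = 153² = 23409
∑_{k=1}^{11} k³ = [11×12/2]² = 66² = 4356
∑_{k=12}^{17} k³ = 23409 - 4356 = 19053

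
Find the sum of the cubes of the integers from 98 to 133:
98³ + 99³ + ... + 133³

Use ∑_{k=1}^{n} k³ = [n(n+1)/2]², then subtract the first 97 terms.
∑_{k=1}^{133} k³ = [133×134/2]² = 8911² = 79405921
∑_{k=1}^{97} k³ = [97×98/2]² = 4753² = 22591009
∑_{k=98}^{133} k³ = 79405921 - 22591009 = 56814912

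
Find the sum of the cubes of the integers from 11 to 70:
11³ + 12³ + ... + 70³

Use ∑_{k=1}^{n} k³ = [n(n+1)/2]², then subtract the first 10 terms.
∑_{k=1}^{70} k³ = [70×71/2]² = 2485² = 6175225
∑_{k=1}^{10} k³ = [10×11/2]² = 55² = 3025
∑_{k=11}^{70} k³ = 6175225 - 3025 = 6172200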